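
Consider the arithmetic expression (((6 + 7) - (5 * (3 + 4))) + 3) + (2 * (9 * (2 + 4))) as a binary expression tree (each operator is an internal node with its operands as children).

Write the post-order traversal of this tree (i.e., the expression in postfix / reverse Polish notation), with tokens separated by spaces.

Post-order on an expression tree gives postfix notation: for each operator, emit left operand, right operand, then the operator.

6 7 + 5 3 4 + * - 3 + 2 9 2 4 + * * +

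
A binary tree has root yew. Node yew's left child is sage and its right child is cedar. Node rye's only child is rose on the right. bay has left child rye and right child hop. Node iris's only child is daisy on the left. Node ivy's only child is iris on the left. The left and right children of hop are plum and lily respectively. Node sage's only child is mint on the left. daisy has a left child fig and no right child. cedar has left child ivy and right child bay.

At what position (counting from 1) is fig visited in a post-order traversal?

3

Post-order visits the left subtree, then the right subtree, then the node.
At yew: go left to sage.
  At sage: go left to mint.
    mint is a leaf — visit mint.
  At sage: no right child.
  Visit sage.
At yew: go right to cedar.
  At cedar: go left to ivy.
    At ivy: go left to iris.
      At iris: go left to daisy.
        At daisy: go left to fig.
          fig is a leaf — visit fig.
        At daisy: no right child.
        Visit daisy.
      At iris: no right child.
      Visit iris.
    At ivy: no right child.
    Visit ivy.
  At cedar: go right to bay.
    At bay: go left to rye.
      At rye: no left child.
      At rye: go right to rose.
        rose is a leaf — visit rose.
      Visit rye.
    At bay: go right to hop.
      At hop: go left to plum.
        plum is a leaf — visit plum.
      At hop: go right to lily.
        lily is a leaf — visit lily.
      Visit hop.
    Visit bay.
  Visit cedar.
Visit yew.
Full post-order sequence: mint, sage, fig, daisy, iris, ivy, rose, rye, plum, lily, hop, bay, cedar, yew.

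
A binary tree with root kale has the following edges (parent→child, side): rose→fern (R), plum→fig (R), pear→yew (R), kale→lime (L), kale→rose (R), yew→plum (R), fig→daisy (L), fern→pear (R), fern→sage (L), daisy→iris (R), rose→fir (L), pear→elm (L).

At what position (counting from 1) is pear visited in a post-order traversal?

Post-order visits the left subtree, then the right subtree, then the node.
At kale: go left to lime.
  lime is a leaf — visit lime.
At kale: go right to rose.
  At rose: go left to fir.
    fir is a leaf — visit fir.
  At rose: go right to fern.
    At fern: go left to sage.
      sage is a leaf — visit sage.
    At fern: go right to pear.
      At pear: go left to elm.
        elm is a leaf — visit elm.
      At pear: go right to yew.
        At yew: no left child.
        At yew: go right to plum.
          At plum: no left child.
          At plum: go right to fig.
            At fig: go left to daisy.
              At daisy: no left child.
              At daisy: go right to iris.
                iris is a leaf — visit iris.
              Visit daisy.
            At fig: no right child.
            Visit fig.
          Visit plum.
        Visit yew.
      Visit pear.
    Visit fern.
  Visit rose.
Visit kale.
Full post-order sequence: lime, fir, sage, elm, iris, daisy, fig, plum, yew, pear, fern, rose, kale.

10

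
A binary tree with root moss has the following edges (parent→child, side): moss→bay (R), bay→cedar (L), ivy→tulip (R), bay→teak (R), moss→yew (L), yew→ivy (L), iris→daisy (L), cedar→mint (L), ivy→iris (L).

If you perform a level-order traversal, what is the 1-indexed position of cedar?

Level-order visits nodes level by level from the root, left to right within each level.
Level 0: moss
Level 1: yew, bay
Level 2: ivy, cedar, teak
Level 3: iris, tulip, mint
Level 4: daisy
Full level-order sequence: moss, yew, bay, ivy, cedar, teak, iris, tulip, mint, daisy.

5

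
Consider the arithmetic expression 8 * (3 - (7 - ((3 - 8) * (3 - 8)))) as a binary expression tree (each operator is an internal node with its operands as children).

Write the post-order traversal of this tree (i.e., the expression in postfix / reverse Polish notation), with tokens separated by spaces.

Post-order on an expression tree gives postfix notation: for each operator, emit left operand, right operand, then the operator.

8 3 7 3 8 - 3 8 - * - - *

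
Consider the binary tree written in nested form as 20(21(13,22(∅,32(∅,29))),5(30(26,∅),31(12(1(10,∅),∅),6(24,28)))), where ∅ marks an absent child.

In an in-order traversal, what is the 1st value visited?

In-order visits the left subtree, then the node, then the right subtree.
At 20: go left to 21.
  At 21: go left to 13.
    13 is a leaf — visit 13.
  Visit 21.
  At 21: go right to 22.
    At 22: no left child.
    Visit 22.
    At 22: go right to 32.
      At 32: no left child.
      Visit 32.
      At 32: go right to 29.
        29 is a leaf — visit 29.
Visit 20.
At 20: go right to 5.
  At 5: go left to 30.
    At 30: go left to 26.
      26 is a leaf — visit 26.
    Visit 30.
    At 30: no right child.
  Visit 5.
  At 5: go right to 31.
    At 31: go left to 12.
      At 12: go left to 1.
        At 1: go left to 10.
          10 is a leaf — visit 10.
        Visit 1.
        At 1: no right child.
      Visit 12.
      At 12: no right child.
    Visit 31.
    At 31: go right to 6.
      At 6: go left to 24.
        24 is a leaf — visit 24.
      Visit 6.
      At 6: go right to 28.
        28 is a leaf — visit 28.
Full in-order sequence: 13, 21, 22, 32, 29, 20, 26, 30, 5, 10, 1, 12, 31, 24, 6, 28.

13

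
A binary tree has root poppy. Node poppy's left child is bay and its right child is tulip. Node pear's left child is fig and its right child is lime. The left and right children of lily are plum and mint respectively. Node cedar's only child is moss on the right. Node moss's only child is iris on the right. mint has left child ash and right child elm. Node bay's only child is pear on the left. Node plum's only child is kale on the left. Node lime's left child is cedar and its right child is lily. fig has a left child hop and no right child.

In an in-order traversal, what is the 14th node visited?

In-order visits the left subtree, then the node, then the right subtree.
At poppy: go left to bay.
  At bay: go left to pear.
    At pear: go left to fig.
      At fig: go left to hop.
        hop is a leaf — visit hop.
      Visit fig.
      At fig: no right child.
    Visit pear.
    At pear: go right to lime.
      At lime: go left to cedar.
        At cedar: no left child.
        Visit cedar.
        At cedar: go right to moss.
          At moss: no left child.
          Visit moss.
          At moss: go right to iris.
            iris is a leaf — visit iris.
      Visit lime.
      At lime: go right to lily.
        At lily: go left to plum.
          At plum: go left to kale.
            kale is a leaf — visit kale.
          Visit plum.
          At plum: no right child.
        Visit lily.
        At lily: go right to mint.
          At mint: go left to ash.
            ash is a leaf — visit ash.
          Visit mint.
          At mint: go right to elm.
            elm is a leaf — visit elm.
  Visit bay.
  At bay: no right child.
Visit poppy.
At poppy: go right to tulip.
  tulip is a leaf — visit tulip.
Full in-order sequence: hop, fig, pear, cedar, moss, iris, lime, kale, plum, lily, ash, mint, elm, bay, poppy, tulip.

bay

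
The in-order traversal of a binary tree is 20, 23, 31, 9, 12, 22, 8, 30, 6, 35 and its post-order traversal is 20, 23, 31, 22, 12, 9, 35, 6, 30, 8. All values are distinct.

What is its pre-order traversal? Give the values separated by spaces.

The last element of post-order is the root; it splits in-order into left and right subtrees.
Root 8: left subtree has 6 nodes {20, 23, 31, 9, 12, 22}, right has 3 {30, 6, 35}.
  Root 9: left subtree has 3 nodes {20, 23, 31}, right has 2 {12, 22}.
    Root 31: left subtree has 2 nodes {20, 23}, right has 0 { }.
      Root 23: left subtree has 1 node {20}, right has 0 { }.
    Root 12: left subtree has 0 nodes { }, right has 1 {22}.
  Root 30: left subtree has 0 nodes { }, right has 2 {6, 35}.
    Root 6: left subtree has 0 nodes { }, right has 1 {35}.

8 9 31 23 20 12 22 30 6 35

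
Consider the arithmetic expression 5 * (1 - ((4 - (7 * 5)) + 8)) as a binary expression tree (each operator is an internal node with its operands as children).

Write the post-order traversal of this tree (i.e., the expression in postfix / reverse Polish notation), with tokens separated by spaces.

5 1 4 7 5 * - 8 + - *

Post-order on an expression tree gives postfix notation: for each operator, emit left operand, right operand, then the operator.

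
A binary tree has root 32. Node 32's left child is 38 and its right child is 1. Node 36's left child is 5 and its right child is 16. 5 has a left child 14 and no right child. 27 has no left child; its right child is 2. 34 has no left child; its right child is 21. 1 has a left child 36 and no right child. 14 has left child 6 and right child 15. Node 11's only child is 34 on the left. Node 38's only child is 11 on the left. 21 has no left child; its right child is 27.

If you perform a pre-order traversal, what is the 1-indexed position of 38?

Pre-order visits the node, then its left subtree, then its right subtree.
Visit 32.
At 32: go left to 38.
  Visit 38.
  At 38: go left to 11.
    Visit 11.
    At 11: go left to 34.
      Visit 34.
      At 34: no left child.
      At 34: go right to 21.
        Visit 21.
        At 21: no left child.
        At 21: go right to 27.
          Visit 27.
          At 27: no left child.
          At 27: go right to 2.
            2 is a leaf — visit 2.
    At 11: no right child.
  At 38: no right child.
At 32: go right to 1.
  Visit 1.
  At 1: go left to 36.
    Visit 36.
    At 36: go left to 5.
      Visit 5.
      At 5: go left to 14.
        Visit 14.
        At 14: go left to 6.
          6 is a leaf — visit 6.
        At 14: go right to 15.
          15 is a leaf — visit 15.
      At 5: no right child.
    At 36: go right to 16.
      16 is a leaf — visit 16.
  At 1: no right child.
Full pre-order sequence: 32, 38, 11, 34, 21, 27, 2, 1, 36, 5, 14, 6, 15, 16.

2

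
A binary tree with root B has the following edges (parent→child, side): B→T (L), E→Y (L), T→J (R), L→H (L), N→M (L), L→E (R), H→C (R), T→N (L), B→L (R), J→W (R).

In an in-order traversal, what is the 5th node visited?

W

In-order visits the left subtree, then the node, then the right subtree.
At B: go left to T.
  At T: go left to N.
    At N: go left to M.
      M is a leaf — visit M.
    Visit N.
    At N: no right child.
  Visit T.
  At T: go right to J.
    At J: no left child.
    Visit J.
    At J: go right to W.
      W is a leaf — visit W.
Visit B.
At B: go right to L.
  At L: go left to H.
    At H: no left child.
    Visit H.
    At H: go right to C.
      C is a leaf — visit C.
  Visit L.
  At L: go right to E.
    At E: go left to Y.
      Y is a leaf — visit Y.
    Visit E.
    At E: no right child.
Full in-order sequence: M, N, T, J, W, B, H, C, L, Y, E.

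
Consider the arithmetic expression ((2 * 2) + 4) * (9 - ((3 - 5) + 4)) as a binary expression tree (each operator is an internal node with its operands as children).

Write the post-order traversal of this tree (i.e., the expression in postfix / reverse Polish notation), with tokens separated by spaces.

2 2 * 4 + 9 3 5 - 4 + - *

Post-order on an expression tree gives postfix notation: for each operator, emit left operand, right operand, then the operator.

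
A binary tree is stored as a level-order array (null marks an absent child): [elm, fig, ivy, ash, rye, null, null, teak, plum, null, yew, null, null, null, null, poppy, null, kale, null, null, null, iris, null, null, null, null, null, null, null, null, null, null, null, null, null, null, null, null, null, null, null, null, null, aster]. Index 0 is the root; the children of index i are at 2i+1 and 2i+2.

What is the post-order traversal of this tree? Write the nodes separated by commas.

Post-order visits the left subtree, then the right subtree, then the node.
At elm: go left to fig.
  At fig: go left to ash.
    At ash: go left to teak.
      At teak: go left to poppy.
        poppy is a leaf — visit poppy.
      At teak: no right child.
      Visit teak.
    At ash: go right to plum.
      At plum: go left to kale.
        kale is a leaf — visit kale.
      At plum: no right child.
      Visit plum.
    Visit ash.
  At fig: go right to rye.
    At rye: no left child.
    At rye: go right to yew.
      At yew: go left to iris.
        At iris: go left to aster.
          aster is a leaf — visit aster.
        At iris: no right child.
        Visit iris.
      At yew: no right child.
      Visit yew.
    Visit rye.
  Visit fig.
At elm: go right to ivy.
  ivy is a leaf — visit ivy.
Visit elm.

poppy, teak, kale, plum, ash, aster, iris, yew, rye, fig, ivy, elm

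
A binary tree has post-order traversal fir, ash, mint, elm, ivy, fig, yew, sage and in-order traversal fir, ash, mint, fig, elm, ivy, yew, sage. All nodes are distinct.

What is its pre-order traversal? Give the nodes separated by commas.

The last element of post-order is the root; it splits in-order into left and right subtrees.
Root sage: left subtree has 7 nodes {fir, ash, mint, fig, elm, ivy, yew}, right has 0 { }.
  Root yew: left subtree has 6 nodes {fir, ash, mint, fig, elm, ivy}, right has 0 { }.
    Root fig: left subtree has 3 nodes {fir, ash, mint}, right has 2 {elm, ivy}.
      Root mint: left subtree has 2 nodes {fir, ash}, right has 0 { }.
        Root ash: left subtree has 1 node {fir}, right has 0 { }.
      Root ivy: left subtree has 1 node {elm}, right has 0 { }.

sage, yew, fig, mint, ash, fir, ivy, elm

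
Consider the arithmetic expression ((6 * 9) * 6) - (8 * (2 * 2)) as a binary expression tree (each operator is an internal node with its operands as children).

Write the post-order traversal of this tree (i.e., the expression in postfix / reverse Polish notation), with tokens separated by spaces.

Post-order on an expression tree gives postfix notation: for each operator, emit left operand, right operand, then the operator.

6 9 * 6 * 8 2 2 * * -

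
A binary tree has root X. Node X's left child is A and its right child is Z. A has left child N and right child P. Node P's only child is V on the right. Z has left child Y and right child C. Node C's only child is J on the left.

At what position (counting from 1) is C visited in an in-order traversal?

In-order visits the left subtree, then the node, then the right subtree.
At X: go left to A.
  At A: go left to N.
    N is a leaf — visit N.
  Visit A.
  At A: go right to P.
    At P: no left child.
    Visit P.
    At P: go right to V.
      V is a leaf — visit V.
Visit X.
At X: go right to Z.
  At Z: go left to Y.
    Y is a leaf — visit Y.
  Visit Z.
  At Z: go right to C.
    At C: go left to J.
      J is a leaf — visit J.
    Visit C.
    At C: no right child.
Full in-order sequence: N, A, P, V, X, Y, Z, J, C.

9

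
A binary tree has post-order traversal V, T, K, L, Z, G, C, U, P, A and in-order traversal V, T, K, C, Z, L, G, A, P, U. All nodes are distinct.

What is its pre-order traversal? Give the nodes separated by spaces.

A C K T V G Z L P U

The last element of post-order is the root; it splits in-order into left and right subtrees.
Root A: left subtree has 7 nodes {V, T, K, C, Z, L, G}, right has 2 {P, U}.
  Root C: left subtree has 3 nodes {V, T, K}, right has 3 {Z, L, G}.
    Root K: left subtree has 2 nodes {V, T}, right has 0 { }.
      Root T: left subtree has 1 node {V}, right has 0 { }.
    Root G: left subtree has 2 nodes {Z, L}, right has 0 { }.
      Root Z: left subtree has 0 nodes { }, right has 1 {L}.
  Root P: left subtree has 0 nodes { }, right has 1 {U}.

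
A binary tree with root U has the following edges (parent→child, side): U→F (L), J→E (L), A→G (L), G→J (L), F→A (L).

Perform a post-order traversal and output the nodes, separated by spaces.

Post-order visits the left subtree, then the right subtree, then the node.
At U: go left to F.
  At F: go left to A.
    At A: go left to G.
      At G: go left to J.
        At J: go left to E.
          E is a leaf — visit E.
        At J: no right child.
        Visit J.
      At G: no right child.
      Visit G.
    At A: no right child.
    Visit A.
  At F: no right child.
  Visit F.
At U: no right child.
Visit U.

E J G A F U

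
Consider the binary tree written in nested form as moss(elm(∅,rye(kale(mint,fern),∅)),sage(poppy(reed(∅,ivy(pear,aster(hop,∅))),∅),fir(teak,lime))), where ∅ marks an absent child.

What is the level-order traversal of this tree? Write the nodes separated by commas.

Level-order visits nodes level by level from the root, left to right within each level.
Level 0: moss
Level 1: elm, sage
Level 2: rye, poppy, fir
Level 3: kale, reed, teak, lime
Level 4: mint, fern, ivy
Level 5: pear, aster
Level 6: hop

moss, elm, sage, rye, poppy, fir, kale, reed, teak, lime, mint, fern, ivy, pear, aster, hop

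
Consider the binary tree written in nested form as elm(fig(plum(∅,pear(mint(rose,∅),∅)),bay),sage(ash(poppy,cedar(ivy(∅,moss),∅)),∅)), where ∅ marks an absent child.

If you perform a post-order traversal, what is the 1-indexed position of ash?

Post-order visits the left subtree, then the right subtree, then the node.
At elm: go left to fig.
  At fig: go left to plum.
    At plum: no left child.
    At plum: go right to pear.
      At pear: go left to mint.
        At mint: go left to rose.
          rose is a leaf — visit rose.
        At mint: no right child.
        Visit mint.
      At pear: no right child.
      Visit pear.
    Visit plum.
  At fig: go right to bay.
    bay is a leaf — visit bay.
  Visit fig.
At elm: go right to sage.
  At sage: go left to ash.
    At ash: go left to poppy.
      poppy is a leaf — visit poppy.
    At ash: go right to cedar.
      At cedar: go left to ivy.
        At ivy: no left child.
        At ivy: go right to moss.
          moss is a leaf — visit moss.
        Visit ivy.
      At cedar: no right child.
      Visit cedar.
    Visit ash.
  At sage: no right child.
  Visit sage.
Visit elm.
Full post-order sequence: rose, mint, pear, plum, bay, fig, poppy, moss, ivy, cedar, ash, sage, elm.

11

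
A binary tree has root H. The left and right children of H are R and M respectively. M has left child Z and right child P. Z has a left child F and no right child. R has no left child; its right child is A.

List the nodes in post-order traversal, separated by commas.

Post-order visits the left subtree, then the right subtree, then the node.
At H: go left to R.
  At R: no left child.
  At R: go right to A.
    A is a leaf — visit A.
  Visit R.
At H: go right to M.
  At M: go left to Z.
    At Z: go left to F.
      F is a leaf — visit F.
    At Z: no right child.
    Visit Z.
  At M: go right to P.
    P is a leaf — visit P.
  Visit M.
Visit H.

A, R, F, Z, P, M, H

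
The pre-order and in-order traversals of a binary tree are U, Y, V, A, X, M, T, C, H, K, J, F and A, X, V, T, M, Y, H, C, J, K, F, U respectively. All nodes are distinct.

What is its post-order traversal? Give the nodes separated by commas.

X, A, T, M, V, H, J, F, K, C, Y, U

The first element of pre-order is the root; it splits in-order into left and right subtrees.
Root U: left subtree has 11 nodes {A, X, V, T, M, Y, H, C, J, K, F}, right has 0 { }.
  Root Y: left subtree has 5 nodes {A, X, V, T, M}, right has 5 {H, C, J, K, F}.
    Root V: left subtree has 2 nodes {A, X}, right has 2 {T, M}.
      Root A: left subtree has 0 nodes { }, right has 1 {X}.
      Root M: left subtree has 1 node {T}, right has 0 { }.
    Root C: left subtree has 1 node {H}, right has 3 {J, K, F}.
      Root K: left subtree has 1 node {J}, right has 1 {F}.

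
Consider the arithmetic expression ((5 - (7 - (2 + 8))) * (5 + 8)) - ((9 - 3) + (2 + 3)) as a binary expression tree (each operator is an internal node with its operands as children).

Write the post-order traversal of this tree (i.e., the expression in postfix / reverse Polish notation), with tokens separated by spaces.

Post-order on an expression tree gives postfix notation: for each operator, emit left operand, right operand, then the operator.

5 7 2 8 + - - 5 8 + * 9 3 - 2 3 + + -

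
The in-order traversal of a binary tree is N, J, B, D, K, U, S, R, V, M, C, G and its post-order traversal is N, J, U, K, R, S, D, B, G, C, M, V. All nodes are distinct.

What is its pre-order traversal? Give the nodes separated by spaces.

The last element of post-order is the root; it splits in-order into left and right subtrees.
Root V: left subtree has 8 nodes {N, J, B, D, K, U, S, R}, right has 3 {M, C, G}.
  Root B: left subtree has 2 nodes {N, J}, right has 5 {D, K, U, S, R}.
    Root J: left subtree has 1 node {N}, right has 0 { }.
    Root D: left subtree has 0 nodes { }, right has 4 {K, U, S, R}.
      Root S: left subtree has 2 nodes {K, U}, right has 1 {R}.
        Root K: left subtree has 0 nodes { }, right has 1 {U}.
  Root M: left subtree has 0 nodes { }, right has 2 {C, G}.
    Root C: left subtree has 0 nodes { }, right has 1 {G}.

V B J N D S K U R M C G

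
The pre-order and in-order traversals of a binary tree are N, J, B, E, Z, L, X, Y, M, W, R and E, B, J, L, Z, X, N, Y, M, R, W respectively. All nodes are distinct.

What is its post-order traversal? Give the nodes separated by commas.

E, B, L, X, Z, J, R, W, M, Y, N

The first element of pre-order is the root; it splits in-order into left and right subtrees.
Root N: left subtree has 6 nodes {E, B, J, L, Z, X}, right has 4 {Y, M, R, W}.
  Root J: left subtree has 2 nodes {E, B}, right has 3 {L, Z, X}.
    Root B: left subtree has 1 node {E}, right has 0 { }.
    Root Z: left subtree has 1 node {L}, right has 1 {X}.
  Root Y: left subtree has 0 nodes { }, right has 3 {M, R, W}.
    Root M: left subtree has 0 nodes { }, right has 2 {R, W}.
      Root W: left subtree has 1 node {R}, right has 0 { }.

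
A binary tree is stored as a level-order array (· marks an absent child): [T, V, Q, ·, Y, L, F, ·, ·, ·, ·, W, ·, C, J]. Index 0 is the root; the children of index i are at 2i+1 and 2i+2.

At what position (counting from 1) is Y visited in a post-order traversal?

Post-order visits the left subtree, then the right subtree, then the node.
At T: go left to V.
  At V: no left child.
  At V: go right to Y.
    Y is a leaf — visit Y.
  Visit V.
At T: go right to Q.
  At Q: go left to L.
    At L: go left to W.
      W is a leaf — visit W.
    At L: no right child.
    Visit L.
  At Q: go right to F.
    At F: go left to C.
      C is a leaf — visit C.
    At F: go right to J.
      J is a leaf — visit J.
    Visit F.
  Visit Q.
Visit T.
Full post-order sequence: Y, V, W, L, C, J, F, Q, T.

1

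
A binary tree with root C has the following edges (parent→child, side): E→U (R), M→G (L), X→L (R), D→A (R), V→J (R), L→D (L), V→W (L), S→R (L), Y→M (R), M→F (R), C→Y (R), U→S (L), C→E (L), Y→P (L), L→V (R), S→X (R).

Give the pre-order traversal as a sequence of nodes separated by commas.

C, E, U, S, R, X, L, D, A, V, W, J, Y, P, M, G, F

Pre-order visits the node, then its left subtree, then its right subtree.
Visit C.
At C: go left to E.
  Visit E.
  At E: no left child.
  At E: go right to U.
    Visit U.
    At U: go left to S.
      Visit S.
      At S: go left to R.
        R is a leaf — visit R.
      At S: go right to X.
        Visit X.
        At X: no left child.
        At X: go right to L.
          Visit L.
          At L: go left to D.
            Visit D.
            At D: no left child.
            At D: go right to A.
              A is a leaf — visit A.
          At L: go right to V.
            Visit V.
            At V: go left to W.
              W is a leaf — visit W.
            At V: go right to J.
              J is a leaf — visit J.
    At U: no right child.
At C: go right to Y.
  Visit Y.
  At Y: go left to P.
    P is a leaf — visit P.
  At Y: go right to M.
    Visit M.
    At M: go left to G.
      G is a leaf — visit G.
    At M: go right to F.
      F is a leaf — visit F.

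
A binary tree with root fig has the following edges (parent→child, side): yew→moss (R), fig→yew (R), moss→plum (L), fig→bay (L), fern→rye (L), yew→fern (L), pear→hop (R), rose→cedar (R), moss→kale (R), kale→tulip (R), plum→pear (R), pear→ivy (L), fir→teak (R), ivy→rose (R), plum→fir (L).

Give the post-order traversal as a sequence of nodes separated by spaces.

bay rye fern teak fir cedar rose ivy hop pear plum tulip kale moss yew fig

Post-order visits the left subtree, then the right subtree, then the node.
At fig: go left to bay.
  bay is a leaf — visit bay.
At fig: go right to yew.
  At yew: go left to fern.
    At fern: go left to rye.
      rye is a leaf — visit rye.
    At fern: no right child.
    Visit fern.
  At yew: go right to moss.
    At moss: go left to plum.
      At plum: go left to fir.
        At fir: no left child.
        At fir: go right to teak.
          teak is a leaf — visit teak.
        Visit fir.
      At plum: go right to pear.
        At pear: go left to ivy.
          At ivy: no left child.
          At ivy: go right to rose.
            At rose: no left child.
            At rose: go right to cedar.
              cedar is a leaf — visit cedar.
            Visit rose.
          Visit ivy.
        At pear: go right to hop.
          hop is a leaf — visit hop.
        Visit pear.
      Visit plum.
    At moss: go right to kale.
      At kale: no left child.
      At kale: go right to tulip.
        tulip is a leaf — visit tulip.
      Visit kale.
    Visit moss.
  Visit yew.
Visit fig.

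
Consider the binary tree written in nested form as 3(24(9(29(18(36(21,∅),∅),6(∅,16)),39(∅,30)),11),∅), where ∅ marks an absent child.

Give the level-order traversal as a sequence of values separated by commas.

Level-order visits nodes level by level from the root, left to right within each level.
Level 0: 3
Level 1: 24
Level 2: 9, 11
Level 3: 29, 39
Level 4: 18, 6, 30
Level 5: 36, 16
Level 6: 21

3, 24, 9, 11, 29, 39, 18, 6, 30, 36, 16, 21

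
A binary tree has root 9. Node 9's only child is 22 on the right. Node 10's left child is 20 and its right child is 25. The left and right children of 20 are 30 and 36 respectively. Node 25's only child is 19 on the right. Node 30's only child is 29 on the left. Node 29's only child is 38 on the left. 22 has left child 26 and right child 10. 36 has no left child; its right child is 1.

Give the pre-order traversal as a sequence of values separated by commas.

9, 22, 26, 10, 20, 30, 29, 38, 36, 1, 25, 19

Pre-order visits the node, then its left subtree, then its right subtree.
Visit 9.
At 9: no left child.
At 9: go right to 22.
  Visit 22.
  At 22: go left to 26.
    26 is a leaf — visit 26.
  At 22: go right to 10.
    Visit 10.
    At 10: go left to 20.
      Visit 20.
      At 20: go left to 30.
        Visit 30.
        At 30: go left to 29.
          Visit 29.
          At 29: go left to 38.
            38 is a leaf — visit 38.
          At 29: no right child.
        At 30: no right child.
      At 20: go right to 36.
        Visit 36.
        At 36: no left child.
        At 36: go right to 1.
          1 is a leaf — visit 1.
    At 10: go right to 25.
      Visit 25.
      At 25: no left child.
      At 25: go right to 19.
        19 is a leaf — visit 19.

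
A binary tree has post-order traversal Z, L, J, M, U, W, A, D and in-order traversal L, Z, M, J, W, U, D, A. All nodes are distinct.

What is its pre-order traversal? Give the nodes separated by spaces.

The last element of post-order is the root; it splits in-order into left and right subtrees.
Root D: left subtree has 6 nodes {L, Z, M, J, W, U}, right has 1 {A}.
  Root W: left subtree has 4 nodes {L, Z, M, J}, right has 1 {U}.
    Root M: left subtree has 2 nodes {L, Z}, right has 1 {J}.
      Root L: left subtree has 0 nodes { }, right has 1 {Z}.

D W M L Z J U A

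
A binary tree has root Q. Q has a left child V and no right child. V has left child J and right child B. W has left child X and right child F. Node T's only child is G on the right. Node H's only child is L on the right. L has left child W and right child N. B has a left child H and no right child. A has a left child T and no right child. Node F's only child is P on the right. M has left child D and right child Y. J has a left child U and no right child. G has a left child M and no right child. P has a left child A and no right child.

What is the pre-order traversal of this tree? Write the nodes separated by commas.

Pre-order visits the node, then its left subtree, then its right subtree.
Visit Q.
At Q: go left to V.
  Visit V.
  At V: go left to J.
    Visit J.
    At J: go left to U.
      U is a leaf — visit U.
    At J: no right child.
  At V: go right to B.
    Visit B.
    At B: go left to H.
      Visit H.
      At H: no left child.
      At H: go right to L.
        Visit L.
        At L: go left to W.
          Visit W.
          At W: go left to X.
            X is a leaf — visit X.
          At W: go right to F.
            Visit F.
            At F: no left child.
            At F: go right to P.
              Visit P.
              At P: go left to A.
                Visit A.
                At A: go left to T.
                  Visit T.
                  At T: no left child.
                  At T: go right to G.
                    Visit G.
                    At G: go left to M.
                      Visit M.
                      At M: go left to D.
                        D is a leaf — visit D.
                      At M: go right to Y.
                        Y is a leaf — visit Y.
                    At G: no right child.
                At A: no right child.
              At P: no right child.
        At L: go right to N.
          N is a leaf — visit N.
    At B: no right child.
At Q: no right child.

Q, V, J, U, B, H, L, W, X, F, P, A, T, G, M, D, Y, N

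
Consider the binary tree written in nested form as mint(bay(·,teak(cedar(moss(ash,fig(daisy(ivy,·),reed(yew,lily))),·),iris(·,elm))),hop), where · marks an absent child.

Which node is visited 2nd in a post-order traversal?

Post-order visits the left subtree, then the right subtree, then the node.
At mint: go left to bay.
  At bay: no left child.
  At bay: go right to teak.
    At teak: go left to cedar.
      At cedar: go left to moss.
        At moss: go left to ash.
          ash is a leaf — visit ash.
        At moss: go right to fig.
          At fig: go left to daisy.
            At daisy: go left to ivy.
              ivy is a leaf — visit ivy.
            At daisy: no right child.
            Visit daisy.
          At fig: go right to reed.
            At reed: go left to yew.
              yew is a leaf — visit yew.
            At reed: go right to lily.
              lily is a leaf — visit lily.
            Visit reed.
          Visit fig.
        Visit moss.
      At cedar: no right child.
      Visit cedar.
    At teak: go right to iris.
      At iris: no left child.
      At iris: go right to elm.
        elm is a leaf — visit elm.
      Visit iris.
    Visit teak.
  Visit bay.
At mint: go right to hop.
  hop is a leaf — visit hop.
Visit mint.
Full post-order sequence: ash, ivy, daisy, yew, lily, reed, fig, moss, cedar, elm, iris, teak, bay, hop, mint.

ivy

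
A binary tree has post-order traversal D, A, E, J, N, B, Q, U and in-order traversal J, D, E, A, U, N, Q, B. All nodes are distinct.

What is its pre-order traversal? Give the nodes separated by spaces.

The last element of post-order is the root; it splits in-order into left and right subtrees.
Root U: left subtree has 4 nodes {J, D, E, A}, right has 3 {N, Q, B}.
  Root J: left subtree has 0 nodes { }, right has 3 {D, E, A}.
    Root E: left subtree has 1 node {D}, right has 1 {A}.
  Root Q: left subtree has 1 node {N}, right has 1 {B}.

U J E D A Q N B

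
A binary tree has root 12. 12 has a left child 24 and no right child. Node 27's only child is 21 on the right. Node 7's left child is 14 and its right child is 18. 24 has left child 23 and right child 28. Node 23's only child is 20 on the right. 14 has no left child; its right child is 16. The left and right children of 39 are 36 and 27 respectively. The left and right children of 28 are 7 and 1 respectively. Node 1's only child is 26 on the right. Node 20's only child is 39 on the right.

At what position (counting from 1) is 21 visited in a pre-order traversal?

Pre-order visits the node, then its left subtree, then its right subtree.
Visit 12.
At 12: go left to 24.
  Visit 24.
  At 24: go left to 23.
    Visit 23.
    At 23: no left child.
    At 23: go right to 20.
      Visit 20.
      At 20: no left child.
      At 20: go right to 39.
        Visit 39.
        At 39: go left to 36.
          36 is a leaf — visit 36.
        At 39: go right to 27.
          Visit 27.
          At 27: no left child.
          At 27: go right to 21.
            21 is a leaf — visit 21.
  At 24: go right to 28.
    Visit 28.
    At 28: go left to 7.
      Visit 7.
      At 7: go left to 14.
        Visit 14.
        At 14: no left child.
        At 14: go right to 16.
          16 is a leaf — visit 16.
      At 7: go right to 18.
        18 is a leaf — visit 18.
    At 28: go right to 1.
      Visit 1.
      At 1: no left child.
      At 1: go right to 26.
        26 is a leaf — visit 26.
At 12: no right child.
Full pre-order sequence: 12, 24, 23, 20, 39, 36, 27, 21, 28, 7, 14, 16, 18, 1, 26.

8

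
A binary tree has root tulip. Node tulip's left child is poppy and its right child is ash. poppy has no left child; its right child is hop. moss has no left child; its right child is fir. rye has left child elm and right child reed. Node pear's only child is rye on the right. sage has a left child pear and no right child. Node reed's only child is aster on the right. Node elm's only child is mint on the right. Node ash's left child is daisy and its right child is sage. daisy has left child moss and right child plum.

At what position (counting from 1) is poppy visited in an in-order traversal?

1

In-order visits the left subtree, then the node, then the right subtree.
At tulip: go left to poppy.
  At poppy: no left child.
  Visit poppy.
  At poppy: go right to hop.
    hop is a leaf — visit hop.
Visit tulip.
At tulip: go right to ash.
  At ash: go left to daisy.
    At daisy: go left to moss.
      At moss: no left child.
      Visit moss.
      At moss: go right to fir.
        fir is a leaf — visit fir.
    Visit daisy.
    At daisy: go right to plum.
      plum is a leaf — visit plum.
  Visit ash.
  At ash: go right to sage.
    At sage: go left to pear.
      At pear: no left child.
      Visit pear.
      At pear: go right to rye.
        At rye: go left to elm.
          At elm: no left child.
          Visit elm.
          At elm: go right to mint.
            mint is a leaf — visit mint.
        Visit rye.
        At rye: go right to reed.
          At reed: no left child.
          Visit reed.
          At reed: go right to aster.
            aster is a leaf — visit aster.
    Visit sage.
    At sage: no right child.
Full in-order sequence: poppy, hop, tulip, moss, fir, daisy, plum, ash, pear, elm, mint, rye, reed, aster, sage.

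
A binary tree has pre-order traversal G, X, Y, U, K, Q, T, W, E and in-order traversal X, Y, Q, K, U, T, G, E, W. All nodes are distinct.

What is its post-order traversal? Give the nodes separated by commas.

Q, K, T, U, Y, X, E, W, G

The first element of pre-order is the root; it splits in-order into left and right subtrees.
Root G: left subtree has 6 nodes {X, Y, Q, K, U, T}, right has 2 {E, W}.
  Root X: left subtree has 0 nodes { }, right has 5 {Y, Q, K, U, T}.
    Root Y: left subtree has 0 nodes { }, right has 4 {Q, K, U, T}.
      Root U: left subtree has 2 nodes {Q, K}, right has 1 {T}.
        Root K: left subtree has 1 node {Q}, right has 0 { }.
  Root W: left subtree has 1 node {E}, right has 0 { }.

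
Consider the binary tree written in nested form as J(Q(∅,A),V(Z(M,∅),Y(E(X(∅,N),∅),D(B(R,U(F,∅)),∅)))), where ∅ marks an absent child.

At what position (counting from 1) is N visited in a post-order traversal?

Post-order visits the left subtree, then the right subtree, then the node.
At J: go left to Q.
  At Q: no left child.
  At Q: go right to A.
    A is a leaf — visit A.
  Visit Q.
At J: go right to V.
  At V: go left to Z.
    At Z: go left to M.
      M is a leaf — visit M.
    At Z: no right child.
    Visit Z.
  At V: go right to Y.
    At Y: go left to E.
      At E: go left to X.
        At X: no left child.
        At X: go right to N.
          N is a leaf — visit N.
        Visit X.
      At E: no right child.
      Visit E.
    At Y: go right to D.
      At D: go left to B.
        At B: go left to R.
          R is a leaf — visit R.
        At B: go right to U.
          At U: go left to F.
            F is a leaf — visit F.
          At U: no right child.
          Visit U.
        Visit B.
      At D: no right child.
      Visit D.
    Visit Y.
  Visit V.
Visit J.
Full post-order sequence: A, Q, M, Z, N, X, E, R, F, U, B, D, Y, V, J.

5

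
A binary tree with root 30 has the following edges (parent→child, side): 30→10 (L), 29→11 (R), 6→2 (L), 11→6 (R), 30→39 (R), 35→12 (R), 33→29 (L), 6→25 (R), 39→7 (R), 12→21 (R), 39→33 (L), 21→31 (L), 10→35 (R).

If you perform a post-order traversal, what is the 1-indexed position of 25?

Post-order visits the left subtree, then the right subtree, then the node.
At 30: go left to 10.
  At 10: no left child.
  At 10: go right to 35.
    At 35: no left child.
    At 35: go right to 12.
      At 12: no left child.
      At 12: go right to 21.
        At 21: go left to 31.
          31 is a leaf — visit 31.
        At 21: no right child.
        Visit 21.
      Visit 12.
    Visit 35.
  Visit 10.
At 30: go right to 39.
  At 39: go left to 33.
    At 33: go left to 29.
      At 29: no left child.
      At 29: go right to 11.
        At 11: no left child.
        At 11: go right to 6.
          At 6: go left to 2.
            2 is a leaf — visit 2.
          At 6: go right to 25.
            25 is a leaf — visit 25.
          Visit 6.
        Visit 11.
      Visit 29.
    At 33: no right child.
    Visit 33.
  At 39: go right to 7.
    7 is a leaf — visit 7.
  Visit 39.
Visit 30.
Full post-order sequence: 31, 21, 12, 35, 10, 2, 25, 6, 11, 29, 33, 7, 39, 30.

7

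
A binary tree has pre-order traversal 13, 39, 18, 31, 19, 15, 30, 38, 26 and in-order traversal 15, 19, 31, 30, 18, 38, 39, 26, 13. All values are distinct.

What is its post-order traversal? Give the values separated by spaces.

15 19 30 31 38 18 26 39 13

The first element of pre-order is the root; it splits in-order into left and right subtrees.
Root 13: left subtree has 8 nodes {15, 19, 31, 30, 18, 38, 39, 26}, right has 0 { }.
  Root 39: left subtree has 6 nodes {15, 19, 31, 30, 18, 38}, right has 1 {26}.
    Root 18: left subtree has 4 nodes {15, 19, 31, 30}, right has 1 {38}.
      Root 31: left subtree has 2 nodes {15, 19}, right has 1 {30}.
        Root 19: left subtree has 1 node {15}, right has 0 { }.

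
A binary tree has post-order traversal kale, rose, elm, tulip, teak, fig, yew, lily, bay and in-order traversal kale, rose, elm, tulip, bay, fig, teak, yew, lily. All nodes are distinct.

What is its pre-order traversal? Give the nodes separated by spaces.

The last element of post-order is the root; it splits in-order into left and right subtrees.
Root bay: left subtree has 4 nodes {kale, rose, elm, tulip}, right has 4 {fig, teak, yew, lily}.
  Root tulip: left subtree has 3 nodes {kale, rose, elm}, right has 0 { }.
    Root elm: left subtree has 2 nodes {kale, rose}, right has 0 { }.
      Root rose: left subtree has 1 node {kale}, right has 0 { }.
  Root lily: left subtree has 3 nodes {fig, teak, yew}, right has 0 { }.
    Root yew: left subtree has 2 nodes {fig, teak}, right has 0 { }.
      Root fig: left subtree has 0 nodes { }, right has 1 {teak}.

bay tulip elm rose kale lily yew fig teak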